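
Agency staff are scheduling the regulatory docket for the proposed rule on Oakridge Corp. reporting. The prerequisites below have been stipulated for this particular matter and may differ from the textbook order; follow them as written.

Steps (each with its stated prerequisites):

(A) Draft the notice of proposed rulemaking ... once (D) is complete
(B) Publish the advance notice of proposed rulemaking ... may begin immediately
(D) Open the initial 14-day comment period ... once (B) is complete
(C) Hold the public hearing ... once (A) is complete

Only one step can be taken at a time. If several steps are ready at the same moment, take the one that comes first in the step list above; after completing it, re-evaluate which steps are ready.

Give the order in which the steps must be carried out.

(B) is the only step with nothing outstanding, so it goes first.
That leaves (D) as the only ready step → (D).
(A) is the only step now ready → (A).
Next only (C) has its prerequisites met → (C).

(B) (D) (A) (C)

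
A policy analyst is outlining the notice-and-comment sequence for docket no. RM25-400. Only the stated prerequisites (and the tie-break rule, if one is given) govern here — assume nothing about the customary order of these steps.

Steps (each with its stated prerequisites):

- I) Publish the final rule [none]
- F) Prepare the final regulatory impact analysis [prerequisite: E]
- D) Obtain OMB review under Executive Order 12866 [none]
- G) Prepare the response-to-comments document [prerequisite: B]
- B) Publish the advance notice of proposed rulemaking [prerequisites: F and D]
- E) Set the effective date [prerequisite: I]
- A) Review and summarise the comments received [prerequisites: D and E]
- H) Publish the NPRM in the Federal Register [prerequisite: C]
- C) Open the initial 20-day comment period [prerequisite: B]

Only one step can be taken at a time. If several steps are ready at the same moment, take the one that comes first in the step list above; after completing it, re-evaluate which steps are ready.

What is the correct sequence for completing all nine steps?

I, D, E, F, B, G, A, C, H

I and D have no prerequisites; I is listed earlier, so I is first.
Ready: D and E. D is listed earlier → D.
That leaves E as the only ready step → E.
Ready: F and A. F is listed earlier → F.
B and A are both available; B is listed earlier → B.
G, A and C are all available; G is listed earlier → G.
A and C are both available; A is listed earlier → A.
C needed B, now all done → C.
H is the only step now ready → H.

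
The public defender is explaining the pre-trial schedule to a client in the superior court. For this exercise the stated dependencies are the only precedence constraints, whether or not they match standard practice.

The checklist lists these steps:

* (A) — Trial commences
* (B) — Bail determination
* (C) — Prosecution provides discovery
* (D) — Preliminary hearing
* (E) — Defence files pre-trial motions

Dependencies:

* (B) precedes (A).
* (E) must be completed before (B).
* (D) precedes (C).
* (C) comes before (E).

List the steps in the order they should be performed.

(D) → (C) → (E) → (B) → (A)

(D) is the only step with nothing outstanding, so it goes first.
(C) is the only step now ready → (C).
(E) is the only step now ready → (E).
(B) needed (E), now all done → (B).
(A) needed (B), now all done → (A).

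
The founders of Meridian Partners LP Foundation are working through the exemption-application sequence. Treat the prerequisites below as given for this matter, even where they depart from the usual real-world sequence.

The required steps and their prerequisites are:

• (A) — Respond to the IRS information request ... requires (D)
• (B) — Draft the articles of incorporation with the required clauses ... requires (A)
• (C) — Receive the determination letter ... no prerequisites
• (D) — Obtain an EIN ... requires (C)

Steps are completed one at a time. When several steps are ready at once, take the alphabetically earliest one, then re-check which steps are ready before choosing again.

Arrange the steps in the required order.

(C) is the only step with nothing outstanding, so it goes first.
(D) needed (C), now all done → (D).
(A) is the only step now ready → (A).
That leaves (B) as the only ready step → (B).

(C) → (D) → (A) → (B)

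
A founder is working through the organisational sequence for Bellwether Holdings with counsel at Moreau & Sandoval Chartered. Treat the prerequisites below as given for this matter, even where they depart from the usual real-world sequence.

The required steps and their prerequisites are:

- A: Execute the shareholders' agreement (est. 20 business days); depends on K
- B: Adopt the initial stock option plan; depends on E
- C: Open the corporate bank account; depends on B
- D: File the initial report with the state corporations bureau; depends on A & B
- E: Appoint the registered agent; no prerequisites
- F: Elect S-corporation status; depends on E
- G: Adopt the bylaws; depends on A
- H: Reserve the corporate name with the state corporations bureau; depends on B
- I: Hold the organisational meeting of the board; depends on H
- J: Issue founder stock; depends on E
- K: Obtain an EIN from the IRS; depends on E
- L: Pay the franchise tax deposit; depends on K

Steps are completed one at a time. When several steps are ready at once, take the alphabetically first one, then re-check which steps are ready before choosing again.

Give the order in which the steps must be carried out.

E B C F H I J K A D G L

E has no prerequisites → E first.
Ready: B, F, J and K. B has the earlier label → B.
Now C, F, H, J and K have their prerequisites met. C has the earlier label, so C next.
Ready: F, H, J and K. F has the earlier label → F.
H, J and K are all available; H has the earlier label → H.
I, J and K are all available; I has the earlier label → I.
J and K are both available; J has the earlier label → J.
K needed E, now all done → K.
Ready: A and L. A has the earlier label → A.
D and G now also ready, so the ready set is {D, G, L}; D has the earlier label → D.
G and L are both available; G has the earlier label → G.
L needed K, now all done → L.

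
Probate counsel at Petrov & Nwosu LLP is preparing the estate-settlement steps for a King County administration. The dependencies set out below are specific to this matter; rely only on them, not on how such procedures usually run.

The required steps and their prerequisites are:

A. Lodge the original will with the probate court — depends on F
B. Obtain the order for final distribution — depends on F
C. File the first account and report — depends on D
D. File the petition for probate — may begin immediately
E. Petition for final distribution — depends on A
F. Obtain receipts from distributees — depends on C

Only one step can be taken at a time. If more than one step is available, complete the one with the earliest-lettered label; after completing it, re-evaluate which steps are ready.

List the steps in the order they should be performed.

Only D has no prerequisites, so it is first.
That leaves C as the only ready step → C.
That leaves F as the only ready step → F.
Ready: A and B. A has the earlier label → A.
Ready: B and E. B has the earlier label → B.
E is the only step now ready → E.

D C F A B E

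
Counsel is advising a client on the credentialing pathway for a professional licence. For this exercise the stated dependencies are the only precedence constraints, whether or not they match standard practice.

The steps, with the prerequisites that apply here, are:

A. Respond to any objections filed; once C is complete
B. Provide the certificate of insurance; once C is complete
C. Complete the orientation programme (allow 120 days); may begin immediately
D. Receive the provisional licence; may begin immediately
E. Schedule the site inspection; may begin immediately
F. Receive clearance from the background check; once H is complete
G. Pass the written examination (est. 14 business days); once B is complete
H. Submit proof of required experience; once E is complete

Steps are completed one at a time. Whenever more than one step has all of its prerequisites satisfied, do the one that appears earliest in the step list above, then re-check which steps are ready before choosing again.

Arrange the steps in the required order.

C → A → B → D → E → G → H → F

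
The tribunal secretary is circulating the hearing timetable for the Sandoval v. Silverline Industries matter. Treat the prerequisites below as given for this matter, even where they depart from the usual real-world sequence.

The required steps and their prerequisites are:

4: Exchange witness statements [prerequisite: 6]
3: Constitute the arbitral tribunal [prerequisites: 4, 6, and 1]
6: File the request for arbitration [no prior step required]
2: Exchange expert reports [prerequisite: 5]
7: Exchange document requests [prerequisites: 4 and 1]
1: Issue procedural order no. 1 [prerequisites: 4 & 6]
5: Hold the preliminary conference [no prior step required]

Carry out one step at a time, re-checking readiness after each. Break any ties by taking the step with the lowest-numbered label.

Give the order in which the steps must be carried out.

5 → 2 → 6 → 4 → 1 → 3 → 7

5 and 6 have no prerequisites; 5 has the earlier label, so 5 is first.
2 now also ready, so the ready set is {2, 6}; 2 has the earlier label → 2.
That leaves 6 as the only ready step → 6.
4 needed 6, now all done → 4.
That leaves 1 as the only ready step → 1.
Ready: 3 and 7. 3 has the earlier label → 3.
7 is the only step now ready → 7.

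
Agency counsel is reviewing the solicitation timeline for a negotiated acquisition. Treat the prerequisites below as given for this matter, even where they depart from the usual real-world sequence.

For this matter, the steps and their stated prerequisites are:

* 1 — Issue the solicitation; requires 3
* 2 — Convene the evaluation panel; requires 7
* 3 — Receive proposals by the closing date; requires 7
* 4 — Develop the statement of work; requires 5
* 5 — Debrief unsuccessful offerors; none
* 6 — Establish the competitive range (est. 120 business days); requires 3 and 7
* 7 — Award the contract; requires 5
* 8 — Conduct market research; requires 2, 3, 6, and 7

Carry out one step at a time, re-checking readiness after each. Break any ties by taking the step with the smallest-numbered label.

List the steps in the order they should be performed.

5 has no prerequisites → 5 first.
4 and 7 are both available; 4 has the earlier label → 4.
7 is the only step now ready → 7.
Now 2 and 3 have their prerequisites met. 2 has the earlier label, so 2 next.
3 is the only step now ready → 3.
Ready: 1 and 6. 1 has the earlier label → 1.
Next only 6 has its prerequisites met → 6.
8 needed 2, 3, 6 and 7, now all done → 8.

5, 4, 7, 2, 3, 1, 6, 8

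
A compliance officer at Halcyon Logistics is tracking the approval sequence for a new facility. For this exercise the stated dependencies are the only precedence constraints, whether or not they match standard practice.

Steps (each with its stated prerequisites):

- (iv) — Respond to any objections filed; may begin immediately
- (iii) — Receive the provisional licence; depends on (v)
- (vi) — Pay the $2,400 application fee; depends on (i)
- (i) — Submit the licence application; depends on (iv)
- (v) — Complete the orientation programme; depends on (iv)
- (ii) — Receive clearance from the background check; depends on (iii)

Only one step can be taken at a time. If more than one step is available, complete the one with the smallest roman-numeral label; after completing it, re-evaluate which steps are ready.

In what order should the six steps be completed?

(iv) has no prerequisites → (iv) first.
Now (i) and (v) have their prerequisites met. (i) has the earlier label, so (i) next.
(v) and (vi) are both available; (v) has the earlier label → (v).
(iii) and (vi) are both available; (iii) has the earlier label → (iii).
(ii) now also ready, so the ready set is {(ii), (vi)}; (ii) has the earlier label → (ii).
(vi) is the only step now ready → (vi).

(iv) (i) (v) (iii) (ii) (vi)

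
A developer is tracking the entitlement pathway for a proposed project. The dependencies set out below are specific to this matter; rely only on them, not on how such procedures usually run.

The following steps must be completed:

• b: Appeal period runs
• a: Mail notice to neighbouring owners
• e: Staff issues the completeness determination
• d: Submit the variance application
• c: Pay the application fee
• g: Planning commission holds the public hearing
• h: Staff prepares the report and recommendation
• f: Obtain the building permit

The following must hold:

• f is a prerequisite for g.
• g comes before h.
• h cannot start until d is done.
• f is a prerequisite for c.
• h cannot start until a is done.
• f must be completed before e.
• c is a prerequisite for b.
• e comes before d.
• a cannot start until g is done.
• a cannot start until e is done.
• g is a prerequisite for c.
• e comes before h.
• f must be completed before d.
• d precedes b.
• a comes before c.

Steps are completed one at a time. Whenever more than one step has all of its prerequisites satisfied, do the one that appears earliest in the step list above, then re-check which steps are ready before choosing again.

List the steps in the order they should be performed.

f is the only step with nothing outstanding, so it goes first.
Now e and g have their prerequisites met. e is listed earlier, so e next.
Ready: d and g. d is listed earlier → d.
g is the only step now ready → g.
a is the only step now ready → a.
c and h are both available; c is listed earlier → c.
b now also ready, so the ready set is {b, h}; b is listed earlier → b.
h is the only step now ready → h.

f, e, d, g, a, c, b, h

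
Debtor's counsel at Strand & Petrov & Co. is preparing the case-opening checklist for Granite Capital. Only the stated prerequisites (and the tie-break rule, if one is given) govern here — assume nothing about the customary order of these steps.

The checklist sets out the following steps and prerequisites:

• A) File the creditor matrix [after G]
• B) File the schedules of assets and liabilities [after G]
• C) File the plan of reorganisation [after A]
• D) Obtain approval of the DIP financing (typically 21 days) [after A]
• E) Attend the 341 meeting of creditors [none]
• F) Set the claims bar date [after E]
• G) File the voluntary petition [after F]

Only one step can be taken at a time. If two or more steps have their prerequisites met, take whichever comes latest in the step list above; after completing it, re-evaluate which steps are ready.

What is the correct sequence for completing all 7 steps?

E, F, G, B, A, D, C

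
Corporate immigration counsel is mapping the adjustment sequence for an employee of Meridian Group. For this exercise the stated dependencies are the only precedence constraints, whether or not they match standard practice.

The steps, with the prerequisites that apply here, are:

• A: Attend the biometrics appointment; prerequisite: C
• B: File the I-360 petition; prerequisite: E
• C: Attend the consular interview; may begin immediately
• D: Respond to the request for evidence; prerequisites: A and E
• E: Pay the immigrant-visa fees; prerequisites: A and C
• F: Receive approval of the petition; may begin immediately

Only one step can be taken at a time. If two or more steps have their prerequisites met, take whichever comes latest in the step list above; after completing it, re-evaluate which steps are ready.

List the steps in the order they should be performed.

Nothing is required for F and C. F is listed later → F first.
Next only C has its prerequisites met → C.
A is the only step now ready → A.
That leaves E as the only ready step → E.
D and B are both available; D is listed later → D.
B needed E, now all done → B.

F, C, A, E, D, B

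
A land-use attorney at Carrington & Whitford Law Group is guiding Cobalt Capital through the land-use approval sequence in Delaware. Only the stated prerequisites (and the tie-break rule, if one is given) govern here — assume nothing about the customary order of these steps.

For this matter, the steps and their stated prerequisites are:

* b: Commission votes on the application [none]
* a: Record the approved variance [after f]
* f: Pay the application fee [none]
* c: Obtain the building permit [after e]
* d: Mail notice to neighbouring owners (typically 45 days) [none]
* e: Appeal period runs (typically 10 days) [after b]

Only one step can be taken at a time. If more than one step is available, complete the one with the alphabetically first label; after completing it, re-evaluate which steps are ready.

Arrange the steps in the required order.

b → d → e → c → f → a

Nothing is required for b, d and f. b has the earlier label → b first.
Now d, e and f have their prerequisites met. d has the earlier label, so d next.
e and f are both available; e has the earlier label → e.
c now also ready, so the ready set is {c, f}; c has the earlier label → c.
f is the only step now ready → f.
Next only a has its prerequisites met → a.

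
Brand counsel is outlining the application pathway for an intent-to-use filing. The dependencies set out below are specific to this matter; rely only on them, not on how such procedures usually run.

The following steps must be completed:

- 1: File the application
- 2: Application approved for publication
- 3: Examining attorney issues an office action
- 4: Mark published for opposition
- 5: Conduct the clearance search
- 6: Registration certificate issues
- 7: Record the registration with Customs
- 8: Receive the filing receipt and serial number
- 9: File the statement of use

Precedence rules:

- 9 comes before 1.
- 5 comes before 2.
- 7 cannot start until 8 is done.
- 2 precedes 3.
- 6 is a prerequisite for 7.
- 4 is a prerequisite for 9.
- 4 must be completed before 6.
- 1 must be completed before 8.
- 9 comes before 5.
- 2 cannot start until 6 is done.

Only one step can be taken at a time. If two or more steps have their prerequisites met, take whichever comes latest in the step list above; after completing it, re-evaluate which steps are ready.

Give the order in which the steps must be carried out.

4 → 9 → 6 → 5 → 2 → 3 → 1 → 8 → 7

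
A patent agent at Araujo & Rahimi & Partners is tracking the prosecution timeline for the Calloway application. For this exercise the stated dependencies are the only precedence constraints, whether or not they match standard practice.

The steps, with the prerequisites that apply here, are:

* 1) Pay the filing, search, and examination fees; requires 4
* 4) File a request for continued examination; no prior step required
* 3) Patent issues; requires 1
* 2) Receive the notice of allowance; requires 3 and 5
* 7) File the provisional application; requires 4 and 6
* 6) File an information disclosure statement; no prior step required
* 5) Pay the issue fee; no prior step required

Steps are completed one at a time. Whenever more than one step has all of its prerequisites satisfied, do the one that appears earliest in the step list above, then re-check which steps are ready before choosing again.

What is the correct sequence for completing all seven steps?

4, 6 and 5 have no prerequisites; 4 is listed earlier, so 4 is first.
Ready: 1, 6 and 5. 1 is listed earlier → 1.
Now 3, 6 and 5 have their prerequisites met. 3 is listed earlier, so 3 next.
Ready: 6 and 5. 6 is listed earlier → 6.
7 and 5 are both available; 7 is listed earlier → 7.
Next only 5 has its prerequisites met → 5.
That leaves 2 as the only ready step → 2.

4, 1, 3, 6, 7, 5, 2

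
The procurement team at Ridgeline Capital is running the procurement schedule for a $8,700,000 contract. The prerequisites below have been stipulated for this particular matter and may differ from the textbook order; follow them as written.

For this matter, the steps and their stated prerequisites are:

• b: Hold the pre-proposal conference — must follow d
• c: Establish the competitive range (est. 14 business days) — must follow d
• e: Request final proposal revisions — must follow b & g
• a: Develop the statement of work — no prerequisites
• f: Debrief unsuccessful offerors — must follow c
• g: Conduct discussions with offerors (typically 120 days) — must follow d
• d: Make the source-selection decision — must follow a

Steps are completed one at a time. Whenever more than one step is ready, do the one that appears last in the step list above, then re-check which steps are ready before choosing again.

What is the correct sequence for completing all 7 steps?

a is the only step with nothing outstanding, so it goes first.
d needed a, now all done → d.
Ready: g, c and b. g is listed later → g.
c and b are both available; c is listed later → c.
f now also ready, so the ready set is {f, b}; f is listed later → f.
b is the only step now ready → b.
e needed g and b, now all done → e.

a, d, g, c, f, b, e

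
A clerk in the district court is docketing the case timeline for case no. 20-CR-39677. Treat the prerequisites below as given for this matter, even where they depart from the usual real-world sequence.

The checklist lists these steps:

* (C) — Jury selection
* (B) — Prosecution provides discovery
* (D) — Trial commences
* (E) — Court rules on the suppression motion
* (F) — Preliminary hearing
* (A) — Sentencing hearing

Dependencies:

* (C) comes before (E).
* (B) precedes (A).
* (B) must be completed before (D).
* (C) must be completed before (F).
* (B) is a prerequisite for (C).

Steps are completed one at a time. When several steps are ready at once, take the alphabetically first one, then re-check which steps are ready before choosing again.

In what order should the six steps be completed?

(B) has no prerequisites → (B) first.
Now (A), (C) and (D) have their prerequisites met. (A) has the earlier label, so (A) next.
Now (C) and (D) have their prerequisites met. (C) has the earlier label, so (C) next.
Now (D), (E) and (F) have their prerequisites met. (D) has the earlier label, so (D) next.
Ready: (E) and (F). (E) has the earlier label → (E).
(F) needed (C), now all done → (F).

(B), (A), (C), (D), (E), (F)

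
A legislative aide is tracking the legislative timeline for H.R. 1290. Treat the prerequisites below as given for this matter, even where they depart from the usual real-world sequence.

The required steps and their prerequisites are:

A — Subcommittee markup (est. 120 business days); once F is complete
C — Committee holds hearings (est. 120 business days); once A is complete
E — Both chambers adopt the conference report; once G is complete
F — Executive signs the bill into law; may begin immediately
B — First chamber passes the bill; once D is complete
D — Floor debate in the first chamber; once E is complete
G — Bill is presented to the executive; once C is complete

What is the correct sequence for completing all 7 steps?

F → A → C → G → E → D → B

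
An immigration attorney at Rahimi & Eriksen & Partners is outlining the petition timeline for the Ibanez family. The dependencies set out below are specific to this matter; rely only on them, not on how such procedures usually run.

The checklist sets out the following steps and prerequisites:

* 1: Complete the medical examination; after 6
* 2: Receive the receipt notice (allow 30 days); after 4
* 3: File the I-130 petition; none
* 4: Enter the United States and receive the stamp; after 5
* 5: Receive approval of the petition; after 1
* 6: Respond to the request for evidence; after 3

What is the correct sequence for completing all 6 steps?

3, 6, 1, 5, 4, 2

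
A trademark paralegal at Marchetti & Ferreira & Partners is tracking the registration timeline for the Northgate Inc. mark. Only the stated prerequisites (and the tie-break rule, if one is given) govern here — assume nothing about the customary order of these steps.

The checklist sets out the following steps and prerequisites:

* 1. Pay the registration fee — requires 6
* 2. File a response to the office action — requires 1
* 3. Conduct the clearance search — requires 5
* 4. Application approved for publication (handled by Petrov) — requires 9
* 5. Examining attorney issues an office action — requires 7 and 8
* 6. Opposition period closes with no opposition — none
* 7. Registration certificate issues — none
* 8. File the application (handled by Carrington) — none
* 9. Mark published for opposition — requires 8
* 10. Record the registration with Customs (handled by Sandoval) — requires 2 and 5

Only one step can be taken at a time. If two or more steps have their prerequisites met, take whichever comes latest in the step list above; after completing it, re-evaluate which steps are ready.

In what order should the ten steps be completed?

8, 7 and 6 have no prerequisites; 8 is listed later, so 8 is first.
Now 9, 7 and 6 have their prerequisites met. 9 is listed later, so 9 next.
Ready: 7, 6 and 4. 7 is listed later → 7.
5 now also ready, so the ready set is {6, 5, 4}; 6 is listed later → 6.
Ready: 5, 4 and 1. 5 is listed later → 5.
3 now also ready, so the ready set is {4, 3, 1}; 4 is listed later → 4.
3 and 1 are both available; 3 is listed later → 3.
1 needed 6, now all done → 1.
Next only 2 has its prerequisites met → 2.
10 needed 5 and 2, now all done → 10.

8 9 7 6 5 4 3 1 2 10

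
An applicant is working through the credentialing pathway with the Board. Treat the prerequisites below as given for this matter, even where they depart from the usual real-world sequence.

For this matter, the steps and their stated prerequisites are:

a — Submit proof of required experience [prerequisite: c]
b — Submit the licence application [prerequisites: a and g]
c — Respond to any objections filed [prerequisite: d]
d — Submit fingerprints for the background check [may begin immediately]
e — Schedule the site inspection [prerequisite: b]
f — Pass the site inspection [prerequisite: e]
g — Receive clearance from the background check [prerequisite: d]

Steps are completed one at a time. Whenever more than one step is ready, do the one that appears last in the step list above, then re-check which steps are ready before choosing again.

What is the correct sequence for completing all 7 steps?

d → g → c → a → b → e → f

Only d has no prerequisites, so it is first.
Now g and c have their prerequisites met. g is listed later, so g next.
That leaves c as the only ready step → c.
That leaves a as the only ready step → a.
b needed g and a, now all done → b.
e needed b, now all done → e.
That leaves f as the only ready step → f.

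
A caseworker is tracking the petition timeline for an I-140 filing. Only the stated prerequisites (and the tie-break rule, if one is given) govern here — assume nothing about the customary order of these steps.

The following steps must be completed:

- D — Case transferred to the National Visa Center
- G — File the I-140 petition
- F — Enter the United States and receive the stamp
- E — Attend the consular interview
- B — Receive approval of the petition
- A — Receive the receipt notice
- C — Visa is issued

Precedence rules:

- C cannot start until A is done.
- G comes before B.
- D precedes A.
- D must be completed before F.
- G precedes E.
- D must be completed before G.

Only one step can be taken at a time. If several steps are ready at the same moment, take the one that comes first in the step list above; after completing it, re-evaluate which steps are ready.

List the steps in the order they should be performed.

D G F E B A C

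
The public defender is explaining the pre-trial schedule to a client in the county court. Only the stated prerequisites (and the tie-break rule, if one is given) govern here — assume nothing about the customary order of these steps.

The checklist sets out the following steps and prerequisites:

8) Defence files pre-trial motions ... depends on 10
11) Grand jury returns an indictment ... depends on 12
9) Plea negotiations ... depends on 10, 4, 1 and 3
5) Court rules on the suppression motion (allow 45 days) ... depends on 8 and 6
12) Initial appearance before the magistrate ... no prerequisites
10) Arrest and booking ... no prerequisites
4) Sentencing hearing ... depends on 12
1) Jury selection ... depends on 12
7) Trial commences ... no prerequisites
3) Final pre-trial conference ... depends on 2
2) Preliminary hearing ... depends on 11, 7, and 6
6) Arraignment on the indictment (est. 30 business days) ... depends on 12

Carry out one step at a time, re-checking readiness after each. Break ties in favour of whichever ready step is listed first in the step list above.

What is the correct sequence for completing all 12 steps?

Nothing is required for 12, 10 and 7. 12 is listed earlier → 12 first.
Now 11, 10, 4, 1, 7 and 6 have their prerequisites met. 11 is listed earlier, so 11 next.
Ready: 10, 4, 1, 7 and 6. 10 is listed earlier → 10.
8 now also ready, so the ready set is {8, 4, 1, 7, 6}; 8 is listed earlier → 8.
Ready: 4, 1, 7 and 6. 4 is listed earlier → 4.
Ready: 1, 7 and 6. 1 is listed earlier → 1.
7 and 6 are both available; 7 is listed earlier → 7.
Next only 6 has its prerequisites met → 6.
Ready: 5 and 2. 5 is listed earlier → 5.
2 needed 11, 7 and 6, now all done → 2.
3 needed 2, now all done → 3.
Next only 9 has its prerequisites met → 9.

12, 11, 10, 8, 4, 1, 7, 6, 5, 2, 3, 9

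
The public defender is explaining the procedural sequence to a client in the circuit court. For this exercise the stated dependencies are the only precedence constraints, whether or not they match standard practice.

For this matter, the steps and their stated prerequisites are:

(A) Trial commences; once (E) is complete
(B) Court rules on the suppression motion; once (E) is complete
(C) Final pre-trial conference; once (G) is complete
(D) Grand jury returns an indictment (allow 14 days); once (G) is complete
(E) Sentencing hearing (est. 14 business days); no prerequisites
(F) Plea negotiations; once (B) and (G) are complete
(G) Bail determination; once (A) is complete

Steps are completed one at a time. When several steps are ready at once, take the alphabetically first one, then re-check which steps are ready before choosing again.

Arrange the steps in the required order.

(E) → (A) → (B) → (G) → (C) → (D) → (F)

(E) is the only step with nothing outstanding, so it goes first.
Ready: (A) and (B). (A) has the earlier label → (A).
(G) now also ready, so the ready set is {(B), (G)}; (B) has the earlier label → (B).
(G) is the only step now ready → (G).
(C), (D) and (F) are all available; (C) has the earlier label → (C).
Now (D) and (F) have their prerequisites met. (D) has the earlier label, so (D) next.
(F) is the only step now ready → (F).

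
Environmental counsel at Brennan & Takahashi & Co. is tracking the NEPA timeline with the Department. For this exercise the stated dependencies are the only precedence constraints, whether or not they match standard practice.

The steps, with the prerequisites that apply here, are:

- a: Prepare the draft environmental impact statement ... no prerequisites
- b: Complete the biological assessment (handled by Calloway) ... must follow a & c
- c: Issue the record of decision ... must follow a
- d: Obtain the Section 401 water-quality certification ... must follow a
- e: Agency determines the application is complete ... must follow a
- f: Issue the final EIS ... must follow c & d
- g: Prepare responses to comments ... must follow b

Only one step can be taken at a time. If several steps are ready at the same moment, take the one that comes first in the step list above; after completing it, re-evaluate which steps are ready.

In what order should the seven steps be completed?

a is the only step with nothing outstanding, so it goes first.
Now c, d and e have their prerequisites met. c is listed earlier, so c next.
Now b, d and e have their prerequisites met. b is listed earlier, so b next.
Now d, e and g have their prerequisites met. d is listed earlier, so d next.
Now e, f and g have their prerequisites met. e is listed earlier, so e next.
f and g are both available; f is listed earlier → f.
g needed b, now all done → g.

a, c, b, d, e, f, g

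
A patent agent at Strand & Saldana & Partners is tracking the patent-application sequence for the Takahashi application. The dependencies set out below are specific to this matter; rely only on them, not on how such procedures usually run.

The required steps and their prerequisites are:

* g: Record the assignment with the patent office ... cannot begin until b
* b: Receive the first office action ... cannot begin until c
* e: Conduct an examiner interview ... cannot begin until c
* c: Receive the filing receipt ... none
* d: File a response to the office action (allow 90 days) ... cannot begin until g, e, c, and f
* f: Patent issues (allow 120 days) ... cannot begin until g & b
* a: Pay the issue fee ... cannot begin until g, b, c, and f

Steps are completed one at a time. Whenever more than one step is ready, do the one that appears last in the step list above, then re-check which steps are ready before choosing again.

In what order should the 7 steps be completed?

c → e → b → g → f → a → d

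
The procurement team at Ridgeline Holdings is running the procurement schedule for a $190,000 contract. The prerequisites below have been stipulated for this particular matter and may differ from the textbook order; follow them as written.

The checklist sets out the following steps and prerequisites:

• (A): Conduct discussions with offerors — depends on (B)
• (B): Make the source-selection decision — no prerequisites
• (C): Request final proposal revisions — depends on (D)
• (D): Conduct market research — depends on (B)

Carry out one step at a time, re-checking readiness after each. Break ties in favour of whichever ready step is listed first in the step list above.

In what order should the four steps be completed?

(B) has no prerequisites → (B) first.
Ready: (A) and (D). (A) is listed earlier → (A).
Next only (D) has its prerequisites met → (D).
(C) needed (D), now all done → (C).

(B), (A), (D), (C)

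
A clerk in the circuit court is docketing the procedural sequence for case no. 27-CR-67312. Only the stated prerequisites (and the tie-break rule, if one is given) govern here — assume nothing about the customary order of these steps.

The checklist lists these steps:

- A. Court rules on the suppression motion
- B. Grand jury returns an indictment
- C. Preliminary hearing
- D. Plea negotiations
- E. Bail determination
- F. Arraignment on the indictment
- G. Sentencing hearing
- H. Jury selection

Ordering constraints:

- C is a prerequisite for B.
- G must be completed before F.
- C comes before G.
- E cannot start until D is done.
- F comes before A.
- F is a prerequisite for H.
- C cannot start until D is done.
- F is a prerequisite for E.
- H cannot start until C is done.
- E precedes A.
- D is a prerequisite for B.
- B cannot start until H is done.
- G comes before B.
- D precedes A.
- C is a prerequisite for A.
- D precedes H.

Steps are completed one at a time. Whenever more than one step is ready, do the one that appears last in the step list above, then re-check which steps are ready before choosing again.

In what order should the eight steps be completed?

D, C, G, F, H, E, B, A

D is the only step with nothing outstanding, so it goes first.
C needed D, now all done → C.
G is the only step now ready → G.
Next only F has its prerequisites met → F.
Now H and E have their prerequisites met. H is listed later, so H next.
E and B are both available; E is listed later → E.
A now also ready, so the ready set is {B, A}; B is listed later → B.
A needed F, E, D and C, now all done → A.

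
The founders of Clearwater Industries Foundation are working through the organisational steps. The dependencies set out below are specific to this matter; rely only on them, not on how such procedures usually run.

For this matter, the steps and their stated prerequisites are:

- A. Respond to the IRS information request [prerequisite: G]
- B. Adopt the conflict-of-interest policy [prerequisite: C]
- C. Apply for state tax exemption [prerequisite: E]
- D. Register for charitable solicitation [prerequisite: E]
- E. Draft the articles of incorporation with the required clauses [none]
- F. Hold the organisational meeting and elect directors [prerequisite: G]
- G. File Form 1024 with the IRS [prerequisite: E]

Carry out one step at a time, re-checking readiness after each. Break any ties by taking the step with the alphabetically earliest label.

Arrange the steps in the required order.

Only E has no prerequisites, so it is first.
Ready: C, D and G. C has the earlier label → C.
Now B, D and G have their prerequisites met. B has the earlier label, so B next.
D and G are both available; D has the earlier label → D.
G is the only step now ready → G.
Ready: A and F. A has the earlier label → A.
F needed G, now all done → F.

E → C → B → D → G → A → F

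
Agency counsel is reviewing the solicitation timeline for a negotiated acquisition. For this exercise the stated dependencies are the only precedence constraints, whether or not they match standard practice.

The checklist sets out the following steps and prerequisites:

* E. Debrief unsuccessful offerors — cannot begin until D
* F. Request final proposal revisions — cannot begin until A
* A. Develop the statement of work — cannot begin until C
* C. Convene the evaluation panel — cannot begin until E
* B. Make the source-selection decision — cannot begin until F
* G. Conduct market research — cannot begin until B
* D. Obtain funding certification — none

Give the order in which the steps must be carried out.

D, E, C, A, F, B, G

D is the only step with nothing outstanding, so it goes first.
That leaves E as the only ready step → E.
C needed E, now all done → C.
A needed C, now all done → A.
Next only F has its prerequisites met → F.
B needed F, now all done → B.
G is the only step now ready → G.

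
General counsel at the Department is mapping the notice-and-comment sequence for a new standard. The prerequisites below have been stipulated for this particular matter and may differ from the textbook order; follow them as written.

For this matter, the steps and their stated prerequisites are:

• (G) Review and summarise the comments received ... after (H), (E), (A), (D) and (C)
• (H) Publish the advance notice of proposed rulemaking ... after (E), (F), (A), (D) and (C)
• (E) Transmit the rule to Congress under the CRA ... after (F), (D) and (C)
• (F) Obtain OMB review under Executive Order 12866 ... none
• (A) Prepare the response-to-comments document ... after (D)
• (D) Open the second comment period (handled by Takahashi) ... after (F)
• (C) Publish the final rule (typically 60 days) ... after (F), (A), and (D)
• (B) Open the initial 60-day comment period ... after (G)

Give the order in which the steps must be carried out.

(F) (D) (A) (C) (E) (H) (G) (B)

(F) has no prerequisites → (F) first.
(D) needed (F), now all done → (D).
(A) needed (D), now all done → (A).
That leaves (C) as the only ready step → (C).
Next only (E) has its prerequisites met → (E).
(H) needed (E), (F), (A), (D) and (C), now all done → (H).
Next only (G) has its prerequisites met → (G).
Next only (B) has its prerequisites met → (B).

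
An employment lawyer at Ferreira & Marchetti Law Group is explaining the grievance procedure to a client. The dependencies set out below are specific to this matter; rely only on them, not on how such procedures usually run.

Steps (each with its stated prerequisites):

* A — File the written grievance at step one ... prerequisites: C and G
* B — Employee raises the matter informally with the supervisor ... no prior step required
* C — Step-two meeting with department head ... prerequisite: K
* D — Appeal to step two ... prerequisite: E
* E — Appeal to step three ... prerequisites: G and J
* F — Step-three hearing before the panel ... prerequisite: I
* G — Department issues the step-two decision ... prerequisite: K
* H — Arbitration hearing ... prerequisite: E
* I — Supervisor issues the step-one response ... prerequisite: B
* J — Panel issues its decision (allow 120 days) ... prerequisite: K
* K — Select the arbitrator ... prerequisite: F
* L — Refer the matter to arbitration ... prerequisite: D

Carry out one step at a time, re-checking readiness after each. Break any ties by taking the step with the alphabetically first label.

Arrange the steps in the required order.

B is the only step with nothing outstanding, so it goes first.
I needed B, now all done → I.
F needed I, now all done → F.
K needed F, now all done → K.
Now C, G and J have their prerequisites met. C has the earlier label, so C next.
G and J are both available; G has the earlier label → G.
Ready: A and J. A has the earlier label → A.
J is the only step now ready → J.
E is the only step now ready → E.
D and H are both available; D has the earlier label → D.
L now also ready, so the ready set is {H, L}; H has the earlier label → H.
Next only L has its prerequisites met → L.

B → I → F → K → C → G → A → J → E → D → H → L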